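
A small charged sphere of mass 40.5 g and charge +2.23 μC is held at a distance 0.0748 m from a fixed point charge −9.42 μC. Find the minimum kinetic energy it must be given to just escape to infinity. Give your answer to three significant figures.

To just escape, total mechanical energy must reach zero at infinity: ½mv²_min + U = 0, so ½mv²_min = −U = |kQq|/r.
|U| = |kQq|/r = (8.99×10⁹ N·m²/C²)(9.42×10⁻⁶)(2.23×10⁻⁶)/(0.0748) = 2.52 J.

2.52 J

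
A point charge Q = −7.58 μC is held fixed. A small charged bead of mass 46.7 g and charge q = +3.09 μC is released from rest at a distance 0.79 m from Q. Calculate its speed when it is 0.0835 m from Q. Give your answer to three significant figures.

9.83 m/s

Only the electrostatic force acts, so mechanical energy is conserved: ½mv² = U₁ − U₂ = kQq(1/r₁ − 1/r₂).
U₁ − U₂ = (8.99×10⁹ N·m²/C²)(-7.58×10⁻⁶ C)(3.09×10⁻⁶ C)(1/0.790 − 1/0.0835) = 2.26 J.
v = √(2·2.26/0.0467) = 9.83 m/s.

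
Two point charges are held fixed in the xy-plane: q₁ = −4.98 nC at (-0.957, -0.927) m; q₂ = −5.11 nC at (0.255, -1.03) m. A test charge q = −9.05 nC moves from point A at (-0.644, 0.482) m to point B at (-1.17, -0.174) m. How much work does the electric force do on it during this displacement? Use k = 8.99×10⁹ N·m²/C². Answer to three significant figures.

-2.51×10⁻⁷ J

The work done by the electric force is W_field = −ΔU = −q(V_B − V_A) = q(V_A − V_B).
At A: distances to the source charges are 1.44 m, 1.76 m; V_A = Σ kqᵢ/rᵢ = -57.1 V.
At B: distances to the source charges are 0.783 m, 1.66 m; V_B = Σ kqᵢ/rᵢ = -84.8 V.
ΔV = V_B − V_A = -27.7 V.
W_field = −qΔV = −(-9.05×10⁻⁹ C)(-27.7 V) = -2.51×10⁻⁷ J.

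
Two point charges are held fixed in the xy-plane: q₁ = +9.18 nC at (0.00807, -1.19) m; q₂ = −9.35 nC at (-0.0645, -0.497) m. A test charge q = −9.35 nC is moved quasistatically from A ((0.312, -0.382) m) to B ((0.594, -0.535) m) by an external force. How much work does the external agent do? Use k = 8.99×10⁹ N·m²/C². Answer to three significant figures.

-7.89×10⁻⁷ J

For quasistatic motion the external work equals the change in potential energy: W_ext = qΔV = q(V_B − V_A).
At A: distances to the source charges are 0.863 m, 0.394 m; V_A = Σ kqᵢ/rᵢ = -118 V.
At B: distances to the source charges are 0.879 m, 0.660 m; V_B = Σ kqᵢ/rᵢ = -33.5 V.
ΔV = V_B − V_A = 84.4 V.
W_ext = qΔV = (-9.35×10⁻⁹ C)(84.4 V) = -7.89×10⁻⁷ J.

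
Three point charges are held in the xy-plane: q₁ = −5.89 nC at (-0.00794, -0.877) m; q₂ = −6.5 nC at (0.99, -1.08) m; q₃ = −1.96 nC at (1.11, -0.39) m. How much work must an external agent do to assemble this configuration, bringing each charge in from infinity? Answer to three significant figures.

The work to assemble the configuration equals its total potential energy, U = Σ kqᵢqⱼ/rᵢⱼ over all pairs.
Pair separations: r₁₂ = 1.02 m, r₁₃ = 1.22 m, r₂₃ = 0.700 m.
U = (3.38×10⁻⁷) + (8.51×10⁻⁸) + (1.64×10⁻⁷) = 5.87×10⁻⁷ J.

5.87×10⁻⁷ J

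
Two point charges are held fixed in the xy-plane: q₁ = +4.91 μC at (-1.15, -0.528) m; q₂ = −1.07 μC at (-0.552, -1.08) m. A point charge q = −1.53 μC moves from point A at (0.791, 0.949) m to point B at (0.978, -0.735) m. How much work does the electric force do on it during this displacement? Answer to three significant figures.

5.63×10⁻⁴ J

The work done by the electric force is W_field = −ΔU = −q(V_B − V_A) = q(V_A − V_B).
At A: distances to the source charges are 2.44 m, 2.43 m; V_A = Σ kqᵢ/rᵢ = 1.41×10⁴ V.
At B: distances to the source charges are 2.14 m, 1.57 m; V_B = Σ kqᵢ/rᵢ = 1.45×10⁴ V.
ΔV = V_B − V_A = 368 V.
W_field = −qΔV = −(-1.53×10⁻⁶ C)(368 V) = 5.63×10⁻⁴ J.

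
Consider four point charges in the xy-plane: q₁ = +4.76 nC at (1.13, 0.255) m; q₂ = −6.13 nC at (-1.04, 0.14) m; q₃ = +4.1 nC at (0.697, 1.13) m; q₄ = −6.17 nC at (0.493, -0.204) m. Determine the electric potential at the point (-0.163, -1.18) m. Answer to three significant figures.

Electric potential is a scalar, so the contributions from each charge add algebraically: V = Σ kqᵢ/rᵢ.
Distances from the field point to each charge: r₁ = 1.93 m, r₂ = 1.58 m, r₃ = 2.46 m, r₄ = 1.18 m.
V = k[(4.76×10⁻⁹)/(1.93) + (-6.13×10⁻⁹)/(1.58) + (4.10×10⁻⁹)/(2.46) + (-6.17×10⁻⁹)/(1.18)] = -44.8 V.

-44.8 V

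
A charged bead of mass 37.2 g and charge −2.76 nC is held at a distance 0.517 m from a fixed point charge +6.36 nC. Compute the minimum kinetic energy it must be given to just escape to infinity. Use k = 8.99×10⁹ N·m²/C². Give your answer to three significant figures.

3.05×10⁻⁷ J

To just escape, total mechanical energy must reach zero at infinity: ½mv²_min + U = 0, so ½mv²_min = −U = |kQq|/r.
|U| = |kQq|/r = (8.99×10⁹ N·m²/C²)(6.36×10⁻⁹)(2.76×10⁻⁹)/(0.517) = 3.05×10⁻⁷ J.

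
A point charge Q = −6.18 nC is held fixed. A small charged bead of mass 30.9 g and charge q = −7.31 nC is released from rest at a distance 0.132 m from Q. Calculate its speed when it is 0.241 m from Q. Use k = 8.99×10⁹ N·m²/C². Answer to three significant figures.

Only the electrostatic force acts, so mechanical energy is conserved: ½mv² = U₁ − U₂ = kQq(1/r₁ − 1/r₂).
U₁ − U₂ = (8.99×10⁹ N·m²/C²)(-6.18×10⁻⁹ C)(-7.31×10⁻⁹ C)(1/0.132 − 1/0.241) = 1.39×10⁻⁶ J.
v = √(2·1.39×10⁻⁶/0.0309) = 9.49×10⁻³ m/s.

9.49×10⁻³ m/s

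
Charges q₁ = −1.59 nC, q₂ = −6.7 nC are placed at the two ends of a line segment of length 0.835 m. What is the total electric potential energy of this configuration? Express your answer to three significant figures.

The assembly work is the sum of pairwise potential energies, U = Σ_{i<j} kqᵢqⱼ/rᵢⱼ.
The separation is r = 0.835 m.
U = (1.15×10⁻⁷) = 1.15×10⁻⁷ J.

1.15×10⁻⁷ J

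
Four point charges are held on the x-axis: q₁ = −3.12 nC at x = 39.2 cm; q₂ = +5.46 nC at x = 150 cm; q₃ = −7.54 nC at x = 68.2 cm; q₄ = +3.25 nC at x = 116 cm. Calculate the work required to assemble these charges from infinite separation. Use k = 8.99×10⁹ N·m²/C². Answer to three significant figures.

2.82×10⁻⁸ J

The work to assemble the configuration equals its total potential energy, U = Σ kqᵢqⱼ/rᵢⱼ over all pairs.
Pair separations: r₁₂ = 1.11 m, r₁₃ = 0.290 m, r₁₄ = 0.768 m, r₂₃ = 0.818 m, r₂₄ = 0.340 m, r₃₄ = 0.478 m.
Summing all 6 pair terms gives U = 2.82×10⁻⁸ J.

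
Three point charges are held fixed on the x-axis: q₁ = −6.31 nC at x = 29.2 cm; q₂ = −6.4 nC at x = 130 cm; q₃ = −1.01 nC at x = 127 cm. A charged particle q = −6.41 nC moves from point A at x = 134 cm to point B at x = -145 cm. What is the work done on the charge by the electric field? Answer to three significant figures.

1.00×10⁻⁵ J

The work done by the electric force is W_field = −ΔU = −q(V_B − V_A) = q(V_A − V_B).
At A: distances to the source charges are 1.05 m, 0.0400 m, 0.0700 m; V_A = Σ kqᵢ/rᵢ = -1620 V.
At B: distances to the source charges are 1.74 m, 2.75 m, 2.72 m; V_B = Σ kqᵢ/rᵢ = -56.8 V.
ΔV = V_B − V_A = 1570 V.
W_field = −qΔV = −(-6.41×10⁻⁹ C)(1570 V) = 1.00×10⁻⁵ J.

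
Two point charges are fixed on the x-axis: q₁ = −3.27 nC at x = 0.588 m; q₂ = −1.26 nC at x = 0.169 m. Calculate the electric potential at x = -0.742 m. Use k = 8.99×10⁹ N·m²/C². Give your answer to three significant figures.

The total potential is the scalar sum of each charge's contribution, V = Σ kqᵢ/rᵢ.
Distances from the field point to each charge: r₁ = 1.33 m, r₂ = 0.911 m.
V = k[(-3.27×10⁻⁹)/(1.33) + (-1.26×10⁻⁹)/(0.911)] = -34.5 V.

-34.5 V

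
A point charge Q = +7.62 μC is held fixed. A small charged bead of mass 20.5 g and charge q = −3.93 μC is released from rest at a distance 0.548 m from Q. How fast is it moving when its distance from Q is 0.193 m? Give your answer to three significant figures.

9.39 m/s

Only the electrostatic force acts, so mechanical energy is conserved: ½mv² = U₁ − U₂ = kQq(1/r₁ − 1/r₂).
U₁ − U₂ = (8.99×10⁹ N·m²/C²)(7.62×10⁻⁶ C)(-3.93×10⁻⁶ C)(1/0.548 − 1/0.193) = 0.904 J.
v = √(2·0.904/0.0205) = 9.39 m/s.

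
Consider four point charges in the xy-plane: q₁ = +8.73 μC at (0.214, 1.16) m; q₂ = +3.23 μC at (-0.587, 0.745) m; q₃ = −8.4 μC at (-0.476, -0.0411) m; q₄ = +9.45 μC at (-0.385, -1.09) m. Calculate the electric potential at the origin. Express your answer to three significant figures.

Electric potential is a scalar, so the contributions from each charge add algebraically: V = Σ kqᵢ/rᵢ.
Distances from the field point to each charge: r₁ = 1.18 m, r₂ = 0.948 m, r₃ = 0.478 m, r₄ = 1.16 m.
V = k[(8.73×10⁻⁶)/(1.18) + (3.23×10⁻⁶)/(0.948) + (-8.40×10⁻⁶)/(0.478) + (9.45×10⁻⁶)/(1.16)] = 1.26×10⁴ V.

1.26×10⁴ V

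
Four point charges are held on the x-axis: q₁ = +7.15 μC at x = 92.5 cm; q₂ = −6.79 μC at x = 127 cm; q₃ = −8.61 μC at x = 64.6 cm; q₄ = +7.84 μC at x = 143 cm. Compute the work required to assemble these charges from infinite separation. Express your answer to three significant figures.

The assembly work is the sum of pairwise potential energies, U = Σ_{i<j} kqᵢqⱼ/rᵢⱼ.
Pair separations: r₁₂ = 0.345 m, r₁₃ = 0.279 m, r₁₄ = 0.505 m, r₂₃ = 0.624 m, r₂₄ = 0.160 m, r₃₄ = 0.784 m.
Summing all 6 pair terms gives U = -5.17 J.

-5.17 J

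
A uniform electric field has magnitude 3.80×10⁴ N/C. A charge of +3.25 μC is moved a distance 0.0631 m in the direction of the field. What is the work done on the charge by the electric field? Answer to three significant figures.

7.79×10⁻³ J

The potential change for a displacement 0.0631 m in the direction of the field is ΔV = −Ed = -2400 V.
W_field = −qΔV = 7.79×10⁻³ J.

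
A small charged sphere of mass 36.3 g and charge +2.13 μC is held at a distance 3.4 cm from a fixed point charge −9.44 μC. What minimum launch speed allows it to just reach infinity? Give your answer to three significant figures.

17.1 m/s

To just escape, total mechanical energy must reach zero at infinity: ½mv²_min + U = 0, so ½mv²_min = −U = |kQq|/r.
|U| = |kQq|/r = (8.99×10⁹ N·m²/C²)(9.44×10⁻⁶)(2.13×10⁻⁶)/(0.0340) = 5.32 J.
v_min = √(2|U|/m) = √(2·5.32/0.0363) = 17.1 m/s.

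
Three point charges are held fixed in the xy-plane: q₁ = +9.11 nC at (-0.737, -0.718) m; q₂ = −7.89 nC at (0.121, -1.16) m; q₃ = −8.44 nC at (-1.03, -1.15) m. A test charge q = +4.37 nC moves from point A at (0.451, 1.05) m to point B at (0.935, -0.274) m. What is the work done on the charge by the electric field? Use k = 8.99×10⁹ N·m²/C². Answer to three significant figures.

The work done by the electric force is W_field = −ΔU = −q(V_B − V_A) = q(V_A − V_B).
At A: distances to the source charges are 2.13 m, 2.23 m, 2.65 m; V_A = Σ kqᵢ/rᵢ = -21.9 V.
At B: distances to the source charges are 1.73 m, 1.20 m, 2.15 m; V_B = Σ kqᵢ/rᵢ = -46.9 V.
ΔV = V_B − V_A = -25.0 V.
W_field = −qΔV = −(4.37×10⁻⁹ C)(-25.0 V) = 1.09×10⁻⁷ J.

1.09×10⁻⁷ J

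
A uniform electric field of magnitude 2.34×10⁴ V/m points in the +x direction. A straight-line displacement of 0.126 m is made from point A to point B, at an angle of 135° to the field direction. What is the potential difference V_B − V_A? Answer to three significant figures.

Only the component of displacement along E changes the potential: ΔV = −E·d·cosθ.
ΔV = −(2.34×10⁴ V/m)(0.126 m)cos135° = 2080 V.

2080 V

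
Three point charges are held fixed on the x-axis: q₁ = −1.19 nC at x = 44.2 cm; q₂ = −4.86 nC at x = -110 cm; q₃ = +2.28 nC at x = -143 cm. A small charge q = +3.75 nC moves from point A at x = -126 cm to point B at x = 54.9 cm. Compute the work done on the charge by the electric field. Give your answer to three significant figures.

The work done by the electric force is W_field = −ΔU = −q(V_B − V_A) = q(V_A − V_B).
At A: distances to the source charges are 1.70 m, 0.160 m, 0.170 m; V_A = Σ kqᵢ/rᵢ = -159 V.
At B: distances to the source charges are 0.107 m, 1.65 m, 1.98 m; V_B = Σ kqᵢ/rᵢ = -116 V.
ΔV = V_B − V_A = 42.7 V.
W_field = −qΔV = −(3.75×10⁻⁹ C)(42.7 V) = -1.60×10⁻⁷ J.

-1.60×10⁻⁷ J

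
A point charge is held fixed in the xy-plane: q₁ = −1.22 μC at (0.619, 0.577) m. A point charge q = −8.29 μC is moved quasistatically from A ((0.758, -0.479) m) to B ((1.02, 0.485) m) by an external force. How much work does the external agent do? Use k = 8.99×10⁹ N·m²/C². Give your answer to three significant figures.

0.136 J

For quasistatic motion the external work equals the change in potential energy: W_ext = qΔV = q(V_B − V_A).
At A: distance to the source charge is 1.07 m; V_A = kq₁/r = -1.03×10⁴ V.
At B: distance to the source charge is 0.411 m; V_B = kq₁/r = -2.67×10⁴ V.
ΔV = V_B − V_A = -1.64×10⁴ V.
W_ext = qΔV = (-8.29×10⁻⁶ C)(-1.64×10⁴ V) = 0.136 J.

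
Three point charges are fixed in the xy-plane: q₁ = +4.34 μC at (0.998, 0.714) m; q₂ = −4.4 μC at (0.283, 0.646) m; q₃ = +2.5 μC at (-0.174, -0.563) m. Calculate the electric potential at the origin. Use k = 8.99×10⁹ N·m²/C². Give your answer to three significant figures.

1.38×10⁴ V

Electric potential is a scalar, so the contributions from each charge add algebraically: V = Σ kqᵢ/rᵢ.
Distances from the field point to each charge: r₁ = 1.23 m, r₂ = 0.705 m, r₃ = 0.589 m.
V = k[(4.34×10⁻⁶)/(1.23) + (-4.40×10⁻⁶)/(0.705) + (2.50×10⁻⁶)/(0.589)] = 1.38×10⁴ V.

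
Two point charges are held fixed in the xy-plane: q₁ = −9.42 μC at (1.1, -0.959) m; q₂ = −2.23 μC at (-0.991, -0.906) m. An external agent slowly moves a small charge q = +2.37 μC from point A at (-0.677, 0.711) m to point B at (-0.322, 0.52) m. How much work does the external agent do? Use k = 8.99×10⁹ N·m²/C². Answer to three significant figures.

-0.0168 J

For quasistatic motion the external work equals the change in potential energy: W_ext = qΔV = q(V_B − V_A).
At A: distances to the source charges are 2.44 m, 1.65 m; V_A = Σ kqᵢ/rᵢ = -4.69×10⁴ V.
At B: distances to the source charges are 2.05 m, 1.58 m; V_B = Σ kqᵢ/rᵢ = -5.40×10⁴ V.
ΔV = V_B − V_A = -7100 V.
W_ext = qΔV = (2.37×10⁻⁶ C)(-7100 V) = -0.0168 J.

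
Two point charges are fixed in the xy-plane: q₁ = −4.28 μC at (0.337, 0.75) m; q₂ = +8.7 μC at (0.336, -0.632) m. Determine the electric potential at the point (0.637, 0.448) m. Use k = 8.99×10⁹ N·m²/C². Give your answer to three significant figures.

-2.06×10⁴ V

Electric potential is a scalar, so the contributions from each charge add algebraically: V = Σ kqᵢ/rᵢ.
Distances from the field point to each charge: r₁ = 0.426 m, r₂ = 1.12 m.
V = k[(-4.28×10⁻⁶)/(0.426) + (8.70×10⁻⁶)/(1.12)] = -2.06×10⁴ V.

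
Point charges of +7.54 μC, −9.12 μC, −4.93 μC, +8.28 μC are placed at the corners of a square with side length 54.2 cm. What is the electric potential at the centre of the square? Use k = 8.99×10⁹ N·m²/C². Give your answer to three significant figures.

4.15×10⁴ V

The total potential is the scalar sum of each charge's contribution, V = Σ kqᵢ/rᵢ.
The distance from each corner to the centre is a√2/2 = 0.383 m.
V = k[(7.54×10⁻⁶)/(0.383) + (-9.12×10⁻⁶)/(0.383) + (-4.93×10⁻⁶)/(0.383) + (8.28×10⁻⁶)/(0.383)] = 4.15×10⁴ V.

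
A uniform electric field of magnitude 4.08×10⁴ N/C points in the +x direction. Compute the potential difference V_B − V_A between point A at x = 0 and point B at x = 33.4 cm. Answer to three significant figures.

-1.36×10⁴ V

In a uniform field, potential decreases in the direction of E: V_B − V_A = −E·Δx.
V_B − V_A = −(4.08×10⁴ V/m)(0.334 m) = -1.36×10⁴ V.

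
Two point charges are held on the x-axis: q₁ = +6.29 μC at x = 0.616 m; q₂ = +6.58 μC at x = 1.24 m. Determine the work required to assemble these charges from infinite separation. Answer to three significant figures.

The assembly work is the sum of pairwise potential energies, U = Σ_{i<j} kqᵢqⱼ/rᵢⱼ.
Pair separations: r₁₂ = 0.624 m.
U = (0.596) = 0.596 J.

0.596 J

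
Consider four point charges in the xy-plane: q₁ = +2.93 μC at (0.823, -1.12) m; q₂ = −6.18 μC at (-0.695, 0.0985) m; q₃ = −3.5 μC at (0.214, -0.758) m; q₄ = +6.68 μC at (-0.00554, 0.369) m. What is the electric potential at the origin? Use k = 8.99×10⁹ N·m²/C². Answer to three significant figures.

6.26×10⁴ V

The total potential is the scalar sum of each charge's contribution, V = Σ kqᵢ/rᵢ.
Distances from the field point to each charge: r₁ = 1.39 m, r₂ = 0.702 m, r₃ = 0.788 m, r₄ = 0.369 m.
V = k[(2.93×10⁻⁶)/(1.39) + (-6.18×10⁻⁶)/(0.702) + (-3.50×10⁻⁶)/(0.788) + (6.68×10⁻⁶)/(0.369)] = 6.26×10⁴ V.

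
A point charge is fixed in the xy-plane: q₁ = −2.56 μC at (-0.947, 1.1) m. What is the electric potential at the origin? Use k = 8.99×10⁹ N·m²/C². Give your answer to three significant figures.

-1.59×10⁴ V

The total potential is the scalar sum of each charge's contribution, V = Σ kqᵢ/rᵢ.
Distances from the field point to each charge: r₁ = 1.45 m.
V = k[(-2.56×10⁻⁶)/(1.45)] = -1.59×10⁴ V.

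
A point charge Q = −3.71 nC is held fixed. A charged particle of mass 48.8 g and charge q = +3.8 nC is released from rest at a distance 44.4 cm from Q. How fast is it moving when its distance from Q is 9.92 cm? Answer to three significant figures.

6.38×10⁻³ m/s

Only the electrostatic force acts, so mechanical energy is conserved: ½mv² = U₁ − U₂ = kQq(1/r₁ − 1/r₂).
U₁ − U₂ = (8.99×10⁹ N·m²/C²)(-3.71×10⁻⁹ C)(3.80×10⁻⁹ C)(1/0.444 − 1/0.0992) = 9.92×10⁻⁷ J.
v = √(2·9.92×10⁻⁷/0.0488) = 6.38×10⁻³ m/s.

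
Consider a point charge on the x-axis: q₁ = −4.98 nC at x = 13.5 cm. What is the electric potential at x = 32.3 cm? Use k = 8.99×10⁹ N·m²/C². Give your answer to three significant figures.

-238 V

Electric potential is a scalar, so the contributions from each charge add algebraically: V = Σ kqᵢ/rᵢ.
V = k[(-4.98×10⁻⁹)/(0.188)] = -238 V.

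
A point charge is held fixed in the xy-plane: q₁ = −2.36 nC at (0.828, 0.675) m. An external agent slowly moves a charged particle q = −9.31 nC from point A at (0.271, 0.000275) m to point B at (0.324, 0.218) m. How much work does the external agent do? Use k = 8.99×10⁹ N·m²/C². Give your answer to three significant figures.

6.46×10⁻⁸ J

For quasistatic motion the external work equals the change in potential energy: W_ext = qΔV = q(V_B − V_A).
At A: distance to the source charge is 0.875 m; V_A = kq₁/r = -24.2 V.
At B: distance to the source charge is 0.680 m; V_B = kq₁/r = -31.2 V.
ΔV = V_B − V_A = -6.94 V.
W_ext = qΔV = (-9.31×10⁻⁹ C)(-6.94 V) = 6.46×10⁻⁸ J.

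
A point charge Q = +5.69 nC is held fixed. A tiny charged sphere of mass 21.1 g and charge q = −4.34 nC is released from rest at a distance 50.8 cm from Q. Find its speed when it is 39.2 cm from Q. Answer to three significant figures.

Only the electrostatic force acts, so mechanical energy is conserved: ½mv² = U₁ − U₂ = kQq(1/r₁ − 1/r₂).
U₁ − U₂ = (8.99×10⁹ N·m²/C²)(5.69×10⁻⁹ C)(-4.34×10⁻⁹ C)(1/0.508 − 1/0.392) = 1.29×10⁻⁷ J.
v = √(2·1.29×10⁻⁷/0.0211) = 3.50×10⁻³ m/s.

3.50×10⁻³ m/s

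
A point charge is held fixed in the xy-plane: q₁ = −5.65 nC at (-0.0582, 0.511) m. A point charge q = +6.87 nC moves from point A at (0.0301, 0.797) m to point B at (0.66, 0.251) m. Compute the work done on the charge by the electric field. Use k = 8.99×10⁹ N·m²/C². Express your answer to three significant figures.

The work done by the electric force is W_field = −ΔU = −q(V_B − V_A) = q(V_A − V_B).
At A: distance to the source charge is 0.299 m; V_A = kq₁/r = -170 V.
At B: distance to the source charge is 0.764 m; V_B = kq₁/r = -66.5 V.
ΔV = V_B − V_A = 103 V.
W_field = −qΔV = −(6.87×10⁻⁹ C)(103 V) = -7.09×10⁻⁷ J.

-7.09×10⁻⁷ J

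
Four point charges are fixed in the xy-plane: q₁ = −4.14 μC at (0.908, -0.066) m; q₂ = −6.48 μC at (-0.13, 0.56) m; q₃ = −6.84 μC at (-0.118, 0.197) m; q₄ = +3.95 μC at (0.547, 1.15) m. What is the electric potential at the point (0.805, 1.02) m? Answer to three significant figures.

Electric potential is a scalar, so the contributions from each charge add algebraically: V = Σ kqᵢ/rᵢ.
Distances from the field point to each charge: r₁ = 1.09 m, r₂ = 1.04 m, r₃ = 1.24 m, r₄ = 0.289 m.
V = k[(-4.14×10⁻⁶)/(1.09) + (-6.48×10⁻⁶)/(1.04) + (-6.84×10⁻⁶)/(1.24) + (3.95×10⁻⁶)/(0.289)] = -1.68×10⁴ V.

-1.68×10⁴ V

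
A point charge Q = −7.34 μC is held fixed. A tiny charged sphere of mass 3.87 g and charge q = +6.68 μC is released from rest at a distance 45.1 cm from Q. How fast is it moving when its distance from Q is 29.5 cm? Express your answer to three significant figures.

Only the electrostatic force acts, so mechanical energy is conserved: ½mv² = U₁ − U₂ = kQq(1/r₁ − 1/r₂).
U₁ − U₂ = (8.99×10⁹ N·m²/C²)(-7.34×10⁻⁶ C)(6.68×10⁻⁶ C)(1/0.451 − 1/0.295) = 0.517 J.
v = √(2·0.517/3.87×10⁻³) = 16.3 m/s.

16.3 m/s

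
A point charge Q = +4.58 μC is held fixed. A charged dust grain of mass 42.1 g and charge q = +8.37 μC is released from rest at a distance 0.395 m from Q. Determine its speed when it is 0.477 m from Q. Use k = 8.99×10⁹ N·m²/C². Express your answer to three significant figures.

2.67 m/s

Only the electrostatic force acts, so mechanical energy is conserved: ½mv² = U₁ − U₂ = kQq(1/r₁ − 1/r₂).
U₁ − U₂ = (8.99×10⁹ N·m²/C²)(4.58×10⁻⁶ C)(8.37×10⁻⁶ C)(1/0.395 − 1/0.477) = 0.150 J.
v = √(2·0.150/0.0421) = 2.67 m/s.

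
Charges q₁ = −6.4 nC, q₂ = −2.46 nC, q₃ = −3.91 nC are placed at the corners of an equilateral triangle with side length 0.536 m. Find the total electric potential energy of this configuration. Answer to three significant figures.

The work to assemble the configuration equals its total potential energy, U = Σ kqᵢqⱼ/rᵢⱼ over all pairs.
All three pair separations equal the side length, 0.536 m.
U = (2.64×10⁻⁷) + (4.20×10⁻⁷) + (1.61×10⁻⁷) = 8.45×10⁻⁷ J.

8.45×10⁻⁷ J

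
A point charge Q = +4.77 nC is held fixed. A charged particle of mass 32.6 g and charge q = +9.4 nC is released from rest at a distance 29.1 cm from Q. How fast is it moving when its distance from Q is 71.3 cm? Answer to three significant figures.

7.09×10⁻³ m/s

Only the electrostatic force acts, so mechanical energy is conserved: ½mv² = U₁ − U₂ = kQq(1/r₁ − 1/r₂).
U₁ − U₂ = (8.99×10⁹ N·m²/C²)(4.77×10⁻⁹ C)(9.40×10⁻⁹ C)(1/0.291 − 1/0.713) = 8.20×10⁻⁷ J.
v = √(2·8.20×10⁻⁷/0.0326) = 7.09×10⁻³ m/s.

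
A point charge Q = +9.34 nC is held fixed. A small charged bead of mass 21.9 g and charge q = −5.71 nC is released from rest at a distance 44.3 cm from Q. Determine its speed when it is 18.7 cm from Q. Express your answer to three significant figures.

0.0116 m/s

Only the electrostatic force acts, so mechanical energy is conserved: ½mv² = U₁ − U₂ = kQq(1/r₁ − 1/r₂).
U₁ − U₂ = (8.99×10⁹ N·m²/C²)(9.34×10⁻⁹ C)(-5.71×10⁻⁹ C)(1/0.443 − 1/0.187) = 1.48×10⁻⁶ J.
v = √(2·1.48×10⁻⁶/0.0219) = 0.0116 m/s.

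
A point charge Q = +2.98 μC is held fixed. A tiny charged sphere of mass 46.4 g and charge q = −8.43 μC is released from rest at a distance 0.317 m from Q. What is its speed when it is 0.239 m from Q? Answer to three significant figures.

3.17 m/s

Only the electrostatic force acts, so mechanical energy is conserved: ½mv² = U₁ − U₂ = kQq(1/r₁ − 1/r₂).
U₁ − U₂ = (8.99×10⁹ N·m²/C²)(2.98×10⁻⁶ C)(-8.43×10⁻⁶ C)(1/0.317 − 1/0.239) = 0.233 J.
v = √(2·0.233/0.0464) = 3.17 m/s.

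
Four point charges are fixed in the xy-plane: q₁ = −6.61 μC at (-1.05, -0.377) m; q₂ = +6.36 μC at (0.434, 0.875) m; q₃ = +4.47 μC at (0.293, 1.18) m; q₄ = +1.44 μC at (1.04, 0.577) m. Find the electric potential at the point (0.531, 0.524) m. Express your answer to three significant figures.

2.07×10⁵ V

Electric potential is a scalar, so the contributions from each charge add algebraically: V = Σ kqᵢ/rᵢ.
Distances from the field point to each charge: r₁ = 1.82 m, r₂ = 0.364 m, r₃ = 0.698 m, r₄ = 0.512 m.
V = k[(-6.61×10⁻⁶)/(1.82) + (6.36×10⁻⁶)/(0.364) + (4.47×10⁻⁶)/(0.698) + (1.44×10⁻⁶)/(0.512)] = 2.07×10⁵ V.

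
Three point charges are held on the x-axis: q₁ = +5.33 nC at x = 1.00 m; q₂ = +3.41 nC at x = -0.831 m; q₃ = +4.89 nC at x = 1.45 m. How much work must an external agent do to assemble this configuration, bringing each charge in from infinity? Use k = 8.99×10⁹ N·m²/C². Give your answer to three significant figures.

6.76×10⁻⁷ J

The assembly work is the sum of pairwise potential energies, U = Σ_{i<j} kqᵢqⱼ/rᵢⱼ.
Pair separations: r₁₂ = 1.83 m, r₁₃ = 0.450 m, r₂₃ = 2.28 m.
U = (8.92×10⁻⁸) + (5.21×10⁻⁷) + (6.57×10⁻⁸) = 6.76×10⁻⁷ J.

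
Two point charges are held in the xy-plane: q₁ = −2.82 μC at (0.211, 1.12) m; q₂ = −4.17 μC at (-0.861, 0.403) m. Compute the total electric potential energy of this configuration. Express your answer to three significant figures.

The work to assemble the configuration equals its total potential energy, U = Σ kqᵢqⱼ/rᵢⱼ over all pairs.
Pair separations: r₁₂ = 1.29 m.
U = (0.0820) = 0.0820 J.

0.0820 J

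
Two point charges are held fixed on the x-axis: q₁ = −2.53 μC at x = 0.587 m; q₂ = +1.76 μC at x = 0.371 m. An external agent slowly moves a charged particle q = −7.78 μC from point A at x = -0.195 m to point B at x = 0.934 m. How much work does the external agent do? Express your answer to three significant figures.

For quasistatic motion the external work equals the change in potential energy: W_ext = qΔV = q(V_B − V_A).
At A: distances to the source charges are 0.782 m, 0.566 m; V_A = Σ kqᵢ/rᵢ = -1130 V.
At B: distances to the source charges are 0.347 m, 0.563 m; V_B = Σ kqᵢ/rᵢ = -3.74×10⁴ V.
ΔV = V_B − V_A = -3.63×10⁴ V.
W_ext = qΔV = (-7.78×10⁻⁶ C)(-3.63×10⁴ V) = 0.283 J.

0.283 J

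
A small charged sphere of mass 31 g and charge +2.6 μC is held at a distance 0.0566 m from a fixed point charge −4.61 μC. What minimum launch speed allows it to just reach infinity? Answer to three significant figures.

11.1 m/s

To just escape, total mechanical energy must reach zero at infinity: ½mv²_min + U = 0, so ½mv²_min = −U = |kQq|/r.
|U| = |kQq|/r = (8.99×10⁹ N·m²/C²)(4.61×10⁻⁶)(2.60×10⁻⁶)/(0.0566) = 1.90 J.
v_min = √(2|U|/m) = √(2·1.90/0.0310) = 11.1 m/s.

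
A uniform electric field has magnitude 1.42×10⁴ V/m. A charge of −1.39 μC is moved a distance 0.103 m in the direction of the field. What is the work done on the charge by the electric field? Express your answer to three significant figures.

-2.03×10⁻³ J

The potential change for a displacement 0.103 m in the direction of the field is ΔV = −Ed = -1460 V.
W_field = −qΔV = -2.03×10⁻³ J.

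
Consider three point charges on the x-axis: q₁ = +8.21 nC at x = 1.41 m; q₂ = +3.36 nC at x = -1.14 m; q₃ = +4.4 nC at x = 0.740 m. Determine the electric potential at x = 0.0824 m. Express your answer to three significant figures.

140 V

The total potential is the scalar sum of each charge's contribution, V = Σ kqᵢ/rᵢ.
Distances from the field point to each charge: r₁ = 1.33 m, r₂ = 1.22 m, r₃ = 0.658 m.
V = k[(8.21×10⁻⁹)/(1.33) + (3.36×10⁻⁹)/(1.22) + (4.40×10⁻⁹)/(0.658)] = 140 V.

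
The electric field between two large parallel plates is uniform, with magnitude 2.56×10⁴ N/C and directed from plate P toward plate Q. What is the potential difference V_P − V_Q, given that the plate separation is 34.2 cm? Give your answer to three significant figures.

In a uniform field, potential decreases in the direction of E: ΔV = −E·d for a displacement d parallel to E.
Going from Q to P is a displacement of 34.2 cm opposite to the field, so V_P − V_Q = +Ed = 8760 V.

8760 V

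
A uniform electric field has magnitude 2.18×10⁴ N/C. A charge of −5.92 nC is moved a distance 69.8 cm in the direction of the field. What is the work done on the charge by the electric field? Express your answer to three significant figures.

The potential change for a displacement 69.8 cm in the direction of the field is ΔV = −Ed = -1.52×10⁴ V.
W_field = −qΔV = -9.01×10⁻⁵ J.

-9.01×10⁻⁵ J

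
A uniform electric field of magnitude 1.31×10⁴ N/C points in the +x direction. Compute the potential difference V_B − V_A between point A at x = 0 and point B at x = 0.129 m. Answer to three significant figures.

-1690 V

In a uniform field, potential decreases in the direction of E: V_B − V_A = −E·Δx.
V_B − V_A = −(1.31×10⁴ V/m)(0.129 m) = -1690 V.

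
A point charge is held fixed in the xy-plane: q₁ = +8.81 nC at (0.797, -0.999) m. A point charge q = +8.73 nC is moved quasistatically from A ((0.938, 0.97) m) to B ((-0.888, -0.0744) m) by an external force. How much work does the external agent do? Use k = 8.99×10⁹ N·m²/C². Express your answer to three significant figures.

For quasistatic motion the external work equals the change in potential energy: W_ext = qΔV = q(V_B − V_A).
At A: distance to the source charge is 1.97 m; V_A = kq₁/r = 40.1 V.
At B: distance to the source charge is 1.92 m; V_B = kq₁/r = 41.2 V.
ΔV = V_B − V_A = 1.09 V.
W_ext = qΔV = (8.73×10⁻⁹ C)(1.09 V) = 9.48×10⁻⁹ J.

9.48×10⁻⁹ J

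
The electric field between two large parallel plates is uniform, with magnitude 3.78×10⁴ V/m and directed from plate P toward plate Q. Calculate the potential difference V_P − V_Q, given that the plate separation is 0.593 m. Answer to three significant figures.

2.24×10⁴ V

In a uniform field, potential decreases in the direction of E: ΔV = −E·d for a displacement d parallel to E.
Going from Q to P is a displacement of 0.593 m opposite to the field, so V_P − V_Q = +Ed = 2.24×10⁴ V.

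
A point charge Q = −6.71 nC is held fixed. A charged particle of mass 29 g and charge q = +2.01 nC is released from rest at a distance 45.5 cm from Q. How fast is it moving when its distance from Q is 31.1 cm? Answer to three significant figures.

2.92×10⁻³ m/s

Only the electrostatic force acts, so mechanical energy is conserved: ½mv² = U₁ − U₂ = kQq(1/r₁ − 1/r₂).
U₁ − U₂ = (8.99×10⁹ N·m²/C²)(-6.71×10⁻⁹ C)(2.01×10⁻⁹ C)(1/0.455 − 1/0.311) = 1.23×10⁻⁷ J.
v = √(2·1.23×10⁻⁷/0.0290) = 2.92×10⁻³ m/s.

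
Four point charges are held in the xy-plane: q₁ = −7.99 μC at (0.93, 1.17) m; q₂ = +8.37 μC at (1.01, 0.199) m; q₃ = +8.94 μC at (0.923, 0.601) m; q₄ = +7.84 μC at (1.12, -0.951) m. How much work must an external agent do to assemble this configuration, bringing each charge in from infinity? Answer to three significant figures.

0.539 J

The assembly work is the sum of pairwise potential energies, U = Σ_{i<j} kqᵢqⱼ/rᵢⱼ.
Pair separations: r₁₂ = 0.974 m, r₁₃ = 0.569 m, r₁₄ = 2.13 m, r₂₃ = 0.411 m, r₂₄ = 1.16 m, r₃₄ = 1.56 m.
Summing all 6 pair terms gives U = 0.539 J.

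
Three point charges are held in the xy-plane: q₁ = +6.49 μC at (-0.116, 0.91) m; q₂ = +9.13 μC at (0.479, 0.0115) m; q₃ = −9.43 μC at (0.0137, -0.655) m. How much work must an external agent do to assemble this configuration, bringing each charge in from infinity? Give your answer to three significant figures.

-0.808 J

The assembly work is the sum of pairwise potential energies, U = Σ_{i<j} kqᵢqⱼ/rᵢⱼ.
Pair separations: r₁₂ = 1.08 m, r₁₃ = 1.57 m, r₂₃ = 0.813 m.
U = (0.494) + (-0.350) + (-0.952) = -0.808 J.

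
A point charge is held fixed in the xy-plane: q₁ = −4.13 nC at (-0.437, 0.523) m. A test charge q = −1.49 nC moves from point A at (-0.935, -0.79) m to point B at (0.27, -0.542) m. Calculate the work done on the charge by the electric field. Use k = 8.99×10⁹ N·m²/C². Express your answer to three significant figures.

-3.88×10⁻⁹ J

The work done by the electric force is W_field = −ΔU = −q(V_B − V_A) = q(V_A − V_B).
At A: distance to the source charge is 1.40 m; V_A = kq₁/r = -26.4 V.
At B: distance to the source charge is 1.28 m; V_B = kq₁/r = -29.0 V.
ΔV = V_B − V_A = -2.61 V.
W_field = −qΔV = −(-1.49×10⁻⁹ C)(-2.61 V) = -3.88×10⁻⁹ J.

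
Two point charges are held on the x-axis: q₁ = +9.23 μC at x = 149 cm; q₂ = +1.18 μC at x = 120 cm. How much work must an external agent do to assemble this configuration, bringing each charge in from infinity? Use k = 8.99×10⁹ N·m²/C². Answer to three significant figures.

0.338 J

The work to assemble the configuration equals its total potential energy, U = Σ kqᵢqⱼ/rᵢⱼ over all pairs.
Pair separations: r₁₂ = 0.290 m.
U = (0.338) = 0.338 J.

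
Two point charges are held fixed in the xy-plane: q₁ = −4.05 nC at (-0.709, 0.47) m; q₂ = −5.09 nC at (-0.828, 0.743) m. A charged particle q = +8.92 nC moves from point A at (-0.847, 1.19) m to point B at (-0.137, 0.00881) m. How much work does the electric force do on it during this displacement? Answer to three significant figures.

The work done by the electric force is W_field = −ΔU = −q(V_B − V_A) = q(V_A − V_B).
At A: distances to the source charges are 0.733 m, 0.447 m; V_A = Σ kqᵢ/rᵢ = -152 V.
At B: distances to the source charges are 0.735 m, 1.01 m; V_B = Σ kqᵢ/rᵢ = -94.9 V.
ΔV = V_B − V_A = 57.0 V.
W_field = −qΔV = −(8.92×10⁻⁹ C)(57.0 V) = -5.08×10⁻⁷ J.

-5.08×10⁻⁷ J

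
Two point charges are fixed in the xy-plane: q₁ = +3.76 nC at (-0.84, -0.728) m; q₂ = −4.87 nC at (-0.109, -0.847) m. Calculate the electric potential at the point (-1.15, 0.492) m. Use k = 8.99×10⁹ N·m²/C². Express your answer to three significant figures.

1.04 V

Electric potential is a scalar, so the contributions from each charge add algebraically: V = Σ kqᵢ/rᵢ.
Distances from the field point to each charge: r₁ = 1.26 m, r₂ = 1.70 m.
V = k[(3.76×10⁻⁹)/(1.26) + (-4.87×10⁻⁹)/(1.70)] = 1.04 V.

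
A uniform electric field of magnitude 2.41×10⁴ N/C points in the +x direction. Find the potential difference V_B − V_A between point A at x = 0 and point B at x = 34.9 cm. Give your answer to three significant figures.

-8410 V

In a uniform field, potential decreases in the direction of E: V_B − V_A = −E·Δx.
V_B − V_A = −(2.41×10⁴ V/m)(0.349 m) = -8410 V.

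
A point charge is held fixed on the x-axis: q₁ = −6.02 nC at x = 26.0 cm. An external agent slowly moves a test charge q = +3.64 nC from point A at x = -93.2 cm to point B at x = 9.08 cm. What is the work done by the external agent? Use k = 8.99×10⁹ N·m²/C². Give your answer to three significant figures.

For quasistatic motion the external work equals the change in potential energy: W_ext = qΔV = q(V_B − V_A).
At A: distance to the source charge is 1.19 m; V_A = kq₁/r = -45.4 V.
At B: distance to the source charge is 0.169 m; V_B = kq₁/r = -320 V.
ΔV = V_B − V_A = -274 V.
W_ext = qΔV = (3.64×10⁻⁹ C)(-274 V) = -9.99×10⁻⁷ J.

-9.99×10⁻⁷ J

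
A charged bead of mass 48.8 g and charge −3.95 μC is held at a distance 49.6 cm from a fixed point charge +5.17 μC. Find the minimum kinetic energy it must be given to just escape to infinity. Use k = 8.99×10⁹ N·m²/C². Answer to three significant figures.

0.370 J

To just escape, total mechanical energy must reach zero at infinity: ½mv²_min + U = 0, so ½mv²_min = −U = |kQq|/r.
|U| = |kQq|/r = (8.99×10⁹ N·m²/C²)(5.17×10⁻⁶)(3.95×10⁻⁶)/(0.496) = 0.370 J.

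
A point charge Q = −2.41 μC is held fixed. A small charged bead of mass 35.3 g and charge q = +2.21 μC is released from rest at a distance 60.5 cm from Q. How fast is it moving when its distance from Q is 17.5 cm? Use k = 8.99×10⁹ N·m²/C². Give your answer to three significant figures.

Only the electrostatic force acts, so mechanical energy is conserved: ½mv² = U₁ − U₂ = kQq(1/r₁ − 1/r₂).
U₁ − U₂ = (8.99×10⁹ N·m²/C²)(-2.41×10⁻⁶ C)(2.21×10⁻⁶ C)(1/0.605 − 1/0.175) = 0.194 J.
v = √(2·0.194/0.0353) = 3.32 m/s.

3.32 m/s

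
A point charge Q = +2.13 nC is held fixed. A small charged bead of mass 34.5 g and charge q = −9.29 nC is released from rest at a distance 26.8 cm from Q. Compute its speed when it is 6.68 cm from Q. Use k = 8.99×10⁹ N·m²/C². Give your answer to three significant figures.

Only the electrostatic force acts, so mechanical energy is conserved: ½mv² = U₁ − U₂ = kQq(1/r₁ − 1/r₂).
U₁ − U₂ = (8.99×10⁹ N·m²/C²)(2.13×10⁻⁹ C)(-9.29×10⁻⁹ C)(1/0.268 − 1/0.0668) = 2.00×10⁻⁶ J.
v = √(2·2.00×10⁻⁶/0.0345) = 0.0108 m/s.

0.0108 m/s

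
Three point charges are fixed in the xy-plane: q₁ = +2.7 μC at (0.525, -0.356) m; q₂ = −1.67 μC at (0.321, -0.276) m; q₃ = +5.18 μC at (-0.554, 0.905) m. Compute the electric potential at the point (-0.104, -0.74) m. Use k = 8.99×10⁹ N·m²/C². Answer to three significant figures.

The total potential is the scalar sum of each charge's contribution, V = Σ kqᵢ/rᵢ.
Distances from the field point to each charge: r₁ = 0.737 m, r₂ = 0.629 m, r₃ = 1.71 m.
V = k[(2.70×10⁻⁶)/(0.737) + (-1.67×10⁻⁶)/(0.629) + (5.18×10⁻⁶)/(1.71)] = 3.64×10⁴ V.

3.64×10⁴ V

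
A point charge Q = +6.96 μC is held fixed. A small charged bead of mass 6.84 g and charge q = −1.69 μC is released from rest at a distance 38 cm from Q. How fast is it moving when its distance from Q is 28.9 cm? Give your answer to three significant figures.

5.06 m/s

Only the electrostatic force acts, so mechanical energy is conserved: ½mv² = U₁ − U₂ = kQq(1/r₁ − 1/r₂).
U₁ − U₂ = (8.99×10⁹ N·m²/C²)(6.96×10⁻⁶ C)(-1.69×10⁻⁶ C)(1/0.380 − 1/0.289) = 0.0876 J.
v = √(2·0.0876/6.84×10⁻³) = 5.06 m/s.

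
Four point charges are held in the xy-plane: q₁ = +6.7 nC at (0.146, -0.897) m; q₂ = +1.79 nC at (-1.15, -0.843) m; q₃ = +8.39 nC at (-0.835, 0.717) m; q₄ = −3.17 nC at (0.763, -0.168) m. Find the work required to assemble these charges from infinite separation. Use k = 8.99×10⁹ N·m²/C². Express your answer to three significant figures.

7.96×10⁻⁸ J

The assembly work is the sum of pairwise potential energies, U = Σ_{i<j} kqᵢqⱼ/rᵢⱼ.
Pair separations: r₁₂ = 1.30 m, r₁₃ = 1.89 m, r₁₄ = 0.955 m, r₂₃ = 1.59 m, r₂₄ = 2.03 m, r₃₄ = 1.83 m.
Summing all 6 pair terms gives U = 7.96×10⁻⁸ J.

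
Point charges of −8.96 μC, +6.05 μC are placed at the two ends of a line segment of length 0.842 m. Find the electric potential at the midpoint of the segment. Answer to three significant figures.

-6.21×10⁴ V

The total potential is the scalar sum of each charge's contribution, V = Σ kqᵢ/rᵢ.
Each charge is 0.421 m from the midpoint.
V = k[(-8.96×10⁻⁶)/(0.421) + (6.05×10⁻⁶)/(0.421)] = -6.21×10⁴ V.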